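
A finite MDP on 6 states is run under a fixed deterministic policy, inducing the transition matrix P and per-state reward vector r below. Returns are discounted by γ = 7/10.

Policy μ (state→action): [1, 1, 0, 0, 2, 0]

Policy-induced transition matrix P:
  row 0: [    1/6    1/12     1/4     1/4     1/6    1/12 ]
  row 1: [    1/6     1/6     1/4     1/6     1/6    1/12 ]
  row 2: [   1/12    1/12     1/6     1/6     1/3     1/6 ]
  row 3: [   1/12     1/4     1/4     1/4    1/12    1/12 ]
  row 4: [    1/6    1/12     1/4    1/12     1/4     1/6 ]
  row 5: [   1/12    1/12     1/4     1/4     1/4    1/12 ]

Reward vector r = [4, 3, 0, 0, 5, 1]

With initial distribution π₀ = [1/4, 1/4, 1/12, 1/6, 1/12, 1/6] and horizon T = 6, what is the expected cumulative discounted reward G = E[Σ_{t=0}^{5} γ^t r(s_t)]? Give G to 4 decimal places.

t=0: π = [0.2500, 0.2500, 0.0833, 0.1667, 0.0833, 0.1667], E[r] = 2.3333, γ^t·E[r] = 2.333333, running G = 2.333333
t=1: π = [0.1319, 0.1319, 0.2431, 0.2083, 0.1875, 0.0972], E[r] = 1.9583, γ^t·E[r] = 1.370833, running G = 3.704167
t=2: π = [0.1209, 0.1291, 0.2297, 0.1875, 0.2135, 0.1192], E[r] = 2.0579, γ^t·E[r] = 1.008356, running G = 4.712523
t=3: π = [0.1220, 0.1253, 0.2309, 0.1845, 0.2171, 0.1203], E[r] = 2.0694, γ^t·E[r] = 0.709819, running G = 5.422343
t=4: π = [0.1220, 0.1245, 0.2308, 0.1841, 0.2179, 0.1207], E[r] = 2.0718, γ^t·E[r] = 0.497429, running G = 5.919772
t=5: π = [0.1220, 0.1244, 0.2308, 0.1841, 0.2180, 0.1207], E[r] = 2.0720, γ^t·E[r] = 0.348247, running G = 6.268019

G = 6.2680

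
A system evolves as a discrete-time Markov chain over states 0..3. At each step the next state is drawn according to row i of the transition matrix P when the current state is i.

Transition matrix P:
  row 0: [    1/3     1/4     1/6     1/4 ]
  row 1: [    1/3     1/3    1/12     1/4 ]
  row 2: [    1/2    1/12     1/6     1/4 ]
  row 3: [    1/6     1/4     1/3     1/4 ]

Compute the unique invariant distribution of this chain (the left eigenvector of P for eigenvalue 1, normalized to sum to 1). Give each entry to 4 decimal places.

Balance equations π_j = Σ_i π_i·P[i][j]:
  π_0 = 1/3·π_0 + 1/3·π_1 + 1/2·π_2 + 1/6·π_3
  π_1 = 1/4·π_0 + 1/3·π_1 + 1/12·π_2 + 1/4·π_3
  π_2 = 1/6·π_0 + 1/12·π_1 + 1/6·π_2 + 1/3·π_3
  normalize: π_0 + π_1 + π_2 + π_3 = 1
Solving the linear system gives exactly π = [21/65, 31/130, 49/260, 1/4].

π = [0.3231, 0.2385, 0.1885, 0.2500]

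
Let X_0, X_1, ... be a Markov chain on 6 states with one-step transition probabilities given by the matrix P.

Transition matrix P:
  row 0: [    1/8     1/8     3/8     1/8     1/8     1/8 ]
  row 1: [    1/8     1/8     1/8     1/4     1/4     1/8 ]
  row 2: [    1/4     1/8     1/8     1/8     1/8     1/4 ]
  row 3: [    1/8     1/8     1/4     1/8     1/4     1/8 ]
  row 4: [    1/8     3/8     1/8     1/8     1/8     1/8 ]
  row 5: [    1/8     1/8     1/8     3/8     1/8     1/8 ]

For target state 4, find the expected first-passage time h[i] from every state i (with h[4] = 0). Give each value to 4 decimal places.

h = [6.1352, 5.2774, 6.1166, 5.3706, 0.0000, 5.9487]

First-step conditioning: h[4] = 0; for i ≠ 4, h[i] = 1 + Σ_k P[i][k]·h[k].
  h[0] = 1 + 1/8·h[0] + 1/8·h[1] + 3/8·h[2] + 1/8·h[3] + 1/8·h[5]
  h[1] = 1 + 1/8·h[0] + 1/8·h[1] + 1/8·h[2] + 1/4·h[3] + 1/8·h[5]
  h[2] = 1 + 1/4·h[0] + 1/8·h[1] + 1/8·h[2] + 1/8·h[3] + 1/4·h[5]
  h[3] = 1 + 1/8·h[0] + 1/8·h[1] + 1/4·h[2] + 1/8·h[3] + 1/8·h[5]
  h[5] = 1 + 1/8·h[0] + 1/8·h[1] + 1/8·h[2] + 3/8·h[3] + 1/8·h[5]
Solving the 5×5 linear system over states ≠ 4 gives exactly h = [2632/429, 2264/429, 2624/429, 768/143, 0, 232/39] (h[4] = 0 is the target).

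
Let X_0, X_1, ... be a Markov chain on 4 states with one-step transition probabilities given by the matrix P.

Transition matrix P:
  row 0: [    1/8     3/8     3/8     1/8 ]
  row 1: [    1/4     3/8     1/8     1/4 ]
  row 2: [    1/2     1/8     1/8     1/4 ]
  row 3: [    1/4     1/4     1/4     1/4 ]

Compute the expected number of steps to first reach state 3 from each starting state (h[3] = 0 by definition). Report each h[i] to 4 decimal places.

h = [5.1525, 4.6102, 4.7458, 0.0000]

First-step conditioning: h[3] = 0; for i ≠ 3, h[i] = 1 + Σ_k P[i][k]·h[k].
  h[0] = 1 + 1/8·h[0] + 3/8·h[1] + 3/8·h[2]
  h[1] = 1 + 1/4·h[0] + 3/8·h[1] + 1/8·h[2]
  h[2] = 1 + 1/2·h[0] + 1/8·h[1] + 1/8·h[2]
Solving the 3×3 linear system over states ≠ 3 gives exactly h = [304/59, 272/59, 280/59, 0] (h[3] = 0 is the target).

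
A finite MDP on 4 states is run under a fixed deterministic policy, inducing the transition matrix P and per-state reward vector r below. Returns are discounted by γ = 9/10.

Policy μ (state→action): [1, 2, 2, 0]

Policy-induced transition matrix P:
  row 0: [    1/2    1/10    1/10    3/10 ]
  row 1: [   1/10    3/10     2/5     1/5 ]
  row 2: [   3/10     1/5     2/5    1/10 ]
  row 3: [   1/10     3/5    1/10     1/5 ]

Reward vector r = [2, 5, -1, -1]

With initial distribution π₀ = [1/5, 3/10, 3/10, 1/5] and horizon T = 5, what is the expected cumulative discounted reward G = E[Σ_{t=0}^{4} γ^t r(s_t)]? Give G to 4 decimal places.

G = 5.8968

t=0: π = [0.2000, 0.3000, 0.3000, 0.2000], E[r] = 1.4000, γ^t·E[r] = 1.400000, running G = 1.400000
t=1: π = [0.2400, 0.2900, 0.2800, 0.1900], E[r] = 1.4600, γ^t·E[r] = 1.314000, running G = 2.714000
t=2: π = [0.2520, 0.2810, 0.2710, 0.1960], E[r] = 1.4420, γ^t·E[r] = 1.168020, running G = 3.882020
t=3: π = [0.2550, 0.2813, 0.2656, 0.1981], E[r] = 1.4528, γ^t·E[r] = 1.059091, running G = 4.941111
t=4: π = [0.2551, 0.2819, 0.2641, 0.1989], E[r] = 1.4566, γ^t·E[r] = 0.955662, running G = 5.896773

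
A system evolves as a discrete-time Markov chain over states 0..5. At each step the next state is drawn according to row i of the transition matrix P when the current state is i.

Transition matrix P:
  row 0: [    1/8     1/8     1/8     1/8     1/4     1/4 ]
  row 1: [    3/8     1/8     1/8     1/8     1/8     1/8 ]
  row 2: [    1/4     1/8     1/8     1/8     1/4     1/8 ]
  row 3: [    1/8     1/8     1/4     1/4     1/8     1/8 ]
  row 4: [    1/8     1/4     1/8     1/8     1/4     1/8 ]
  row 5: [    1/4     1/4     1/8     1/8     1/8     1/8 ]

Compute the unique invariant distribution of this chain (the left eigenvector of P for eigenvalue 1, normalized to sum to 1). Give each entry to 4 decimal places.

π = [0.2036, 0.1679, 0.1429, 0.1429, 0.1924, 0.1505]

Balance equations π_j = Σ_i π_i·P[i][j]:
  π_0 = 1/8·π_0 + 3/8·π_1 + 1/4·π_2 + 1/8·π_3 + 1/8·π_4 + 1/4·π_5
  π_1 = 1/8·π_0 + 1/8·π_1 + 1/8·π_2 + 1/8·π_3 + 1/4·π_4 + 1/4·π_5
  π_2 = 1/8·π_0 + 1/8·π_1 + 1/8·π_2 + 1/4·π_3 + 1/8·π_4 + 1/8·π_5
  π_3 = 1/8·π_0 + 1/8·π_1 + 1/8·π_2 + 1/4·π_3 + 1/8·π_4 + 1/8·π_5
  π_4 = 1/4·π_0 + 1/8·π_1 + 1/4·π_2 + 1/8·π_3 + 1/4·π_4 + 1/8·π_5
  normalize: π_0 + π_1 + π_2 + π_3 + π_4 + π_5 = 1
Solving the linear system gives exactly π = [831/4081, 685/4081, 1/7, 1/7, 785/4081, 614/4081].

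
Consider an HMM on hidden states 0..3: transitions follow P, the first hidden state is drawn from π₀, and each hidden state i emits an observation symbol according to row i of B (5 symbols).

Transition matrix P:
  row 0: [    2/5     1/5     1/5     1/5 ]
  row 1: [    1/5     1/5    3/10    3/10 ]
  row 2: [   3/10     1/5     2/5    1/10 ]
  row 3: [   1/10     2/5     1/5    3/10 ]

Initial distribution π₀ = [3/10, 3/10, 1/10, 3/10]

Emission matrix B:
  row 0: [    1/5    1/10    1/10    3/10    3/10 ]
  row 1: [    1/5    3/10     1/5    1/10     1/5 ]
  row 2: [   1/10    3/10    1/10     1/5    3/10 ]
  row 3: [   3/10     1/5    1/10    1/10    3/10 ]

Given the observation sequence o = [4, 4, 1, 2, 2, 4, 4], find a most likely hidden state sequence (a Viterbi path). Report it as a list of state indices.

path = [3, 3, 1, 3, 1, 2, 2]

t=0: δ = [9.000e-02, 6.000e-02, 3.000e-02, 9.000e-02]  (obs o_0=4)
t=1: δ = [1.080e-02, 7.200e-03, 5.400e-03, 8.100e-03]  ψ = [0, 3, 0, 3]  (obs o_1=4)
t=2: δ = [4.320e-04, 9.720e-04, 6.480e-04, 4.860e-04]  ψ = [0, 3, 0, 3]  (obs o_2=1)
t=3: δ = [1.944e-05, 3.888e-05, 2.916e-05, 2.916e-05]  ψ = [1, 1, 1, 1]  (obs o_3=2)
t=4: δ = [8.748e-07, 2.333e-06, 1.166e-06, 1.166e-06]  ψ = [2, 3, 1, 1]  (obs o_4=2)
t=5: δ = [1.400e-07, 9.331e-08, 2.100e-07, 2.100e-07]  ψ = [1, 1, 1, 1]  (obs o_5=4)
t=6: δ = [1.890e-08, 1.680e-08, 2.519e-08, 1.890e-08]  ψ = [2, 3, 2, 3]  (obs o_6=4)
backtrack: best end state = 2; path = [3, 3, 1, 3, 1, 2, 2]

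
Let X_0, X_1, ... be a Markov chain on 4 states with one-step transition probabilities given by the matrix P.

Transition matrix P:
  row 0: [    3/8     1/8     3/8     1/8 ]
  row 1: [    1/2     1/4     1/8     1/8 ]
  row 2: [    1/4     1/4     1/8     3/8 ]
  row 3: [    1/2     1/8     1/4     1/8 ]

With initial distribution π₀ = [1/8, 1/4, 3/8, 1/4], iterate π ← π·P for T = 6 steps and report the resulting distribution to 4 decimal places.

t=0: π = [0.1250, 0.2500, 0.3750, 0.2500]
t=1: π = [0.3906, 0.2031, 0.1875, 0.2188]
t=2: π = [0.4043, 0.1738, 0.2500, 0.1719]
t=3: π = [0.3870, 0.1780, 0.2476, 0.1875]
t=4: π = [0.3897, 0.1782, 0.2452, 0.1869]
t=5: π = [0.3900, 0.1779, 0.2458, 0.1863]
t=6: π = [0.3898, 0.1780, 0.2458, 0.1864]

π = [0.3898, 0.1780, 0.2458, 0.1864]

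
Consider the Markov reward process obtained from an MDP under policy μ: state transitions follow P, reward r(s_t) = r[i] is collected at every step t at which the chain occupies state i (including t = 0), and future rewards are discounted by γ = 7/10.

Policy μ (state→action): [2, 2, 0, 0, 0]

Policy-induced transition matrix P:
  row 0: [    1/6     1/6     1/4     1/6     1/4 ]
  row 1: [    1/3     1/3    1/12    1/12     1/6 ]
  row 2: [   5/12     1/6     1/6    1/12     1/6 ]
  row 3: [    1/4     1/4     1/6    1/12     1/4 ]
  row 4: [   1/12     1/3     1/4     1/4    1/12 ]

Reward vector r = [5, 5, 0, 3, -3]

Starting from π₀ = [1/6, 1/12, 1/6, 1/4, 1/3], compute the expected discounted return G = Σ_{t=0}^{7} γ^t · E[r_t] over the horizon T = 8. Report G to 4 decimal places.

G = 6.0158

t=0: π = [0.1667, 0.0833, 0.1667, 0.2500, 0.3333], E[r] = 1.0000, γ^t·E[r] = 1.000000, running G = 1.000000
t=1: π = [0.2153, 0.2569, 0.2014, 0.1528, 0.1736], E[r] = 2.2986, γ^t·E[r] = 1.609028, running G = 2.609028
t=2: π = [0.2581, 0.2512, 0.1777, 0.1302, 0.1829], E[r] = 2.3883, γ^t·E[r] = 1.170272, running G = 3.779300
t=3: π = [0.2486, 0.2499, 0.1825, 0.1353, 0.1838], E[r] = 2.3466, γ^t·E[r] = 0.804899, running G = 4.584198
t=4: π = [0.2499, 0.2502, 0.1819, 0.1347, 0.1833], E[r] = 2.3546, γ^t·E[r] = 0.565328, running G = 5.149527
t=5: π = [0.2498, 0.2501, 0.1819, 0.1347, 0.1834], E[r] = 2.3535, γ^t·E[r] = 0.395552, running G = 5.545079
t=6: π = [0.2498, 0.2502, 0.1819, 0.1347, 0.1834], E[r] = 2.3536, γ^t·E[r] = 0.276895, running G = 5.821974
t=7: π = [0.2498, 0.2502, 0.1819, 0.1347, 0.1834], E[r] = 2.3536, γ^t·E[r] = 0.193827, running G = 6.015801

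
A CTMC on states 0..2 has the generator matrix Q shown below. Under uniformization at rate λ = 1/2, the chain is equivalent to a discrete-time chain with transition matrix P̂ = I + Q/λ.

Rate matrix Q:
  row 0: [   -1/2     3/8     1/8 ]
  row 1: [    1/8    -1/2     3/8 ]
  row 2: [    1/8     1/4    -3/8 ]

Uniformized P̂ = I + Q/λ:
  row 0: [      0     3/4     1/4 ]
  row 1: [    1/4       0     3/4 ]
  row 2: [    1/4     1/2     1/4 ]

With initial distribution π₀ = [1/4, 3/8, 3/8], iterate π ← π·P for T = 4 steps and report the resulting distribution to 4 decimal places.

t=0: π = [0.2500, 0.3750, 0.3750]
t=1: π = [0.1875, 0.3750, 0.4375]
t=2: π = [0.2031, 0.3594, 0.4375]
t=3: π = [0.1992, 0.3711, 0.4297]
t=4: π = [0.2002, 0.3643, 0.4355]

π = [0.2002, 0.3643, 0.4355]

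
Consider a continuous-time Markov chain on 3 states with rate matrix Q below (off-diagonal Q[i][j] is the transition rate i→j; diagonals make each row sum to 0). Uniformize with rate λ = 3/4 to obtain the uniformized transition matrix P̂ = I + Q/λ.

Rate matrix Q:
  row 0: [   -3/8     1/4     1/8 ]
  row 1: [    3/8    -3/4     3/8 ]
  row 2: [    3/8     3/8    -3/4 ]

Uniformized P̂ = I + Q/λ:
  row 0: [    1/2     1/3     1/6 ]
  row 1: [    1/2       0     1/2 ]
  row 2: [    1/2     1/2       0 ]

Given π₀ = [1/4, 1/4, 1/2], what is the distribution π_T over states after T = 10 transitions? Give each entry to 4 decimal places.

π = [0.5000, 0.2777, 0.2223]

t=0: π = [0.2500, 0.2500, 0.5000]
t=1: π = [0.5000, 0.3333, 0.1667]
t=2: π = [0.5000, 0.2500, 0.2500]
t=3: π = [0.5000, 0.2917, 0.2083]
t=4: π = [0.5000, 0.2708, 0.2292]
t=5: π = [0.5000, 0.2813, 0.2188]
t=6: π = [0.5000, 0.2760, 0.2240]
t=7: π = [0.5000, 0.2786, 0.2214]
t=8: π = [0.5000, 0.2773, 0.2227]
t=9: π = [0.5000, 0.2780, 0.2220]
t=10: π = [0.5000, 0.2777, 0.2223]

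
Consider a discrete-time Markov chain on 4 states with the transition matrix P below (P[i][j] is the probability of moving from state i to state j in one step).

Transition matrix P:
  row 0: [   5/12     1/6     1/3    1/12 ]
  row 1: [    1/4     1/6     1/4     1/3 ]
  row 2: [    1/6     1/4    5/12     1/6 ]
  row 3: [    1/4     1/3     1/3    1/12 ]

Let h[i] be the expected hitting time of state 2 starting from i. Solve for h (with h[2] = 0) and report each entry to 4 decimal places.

First-step conditioning: h[2] = 0; for i ≠ 2, h[i] = 1 + Σ_k P[i][k]·h[k].
  h[0] = 1 + 5/12·h[0] + 1/6·h[1] + 1/12·h[3]
  h[1] = 1 + 1/4·h[0] + 1/6·h[1] + 1/3·h[3]
  h[3] = 1 + 1/4·h[0] + 1/3·h[1] + 1/12·h[3]
Solving the 3×3 linear system over states ≠ 2 gives exactly h = [828/263, 900/263, 0, 840/263] (h[2] = 0 is the target).

h = [3.1483, 3.4221, 0.0000, 3.1939]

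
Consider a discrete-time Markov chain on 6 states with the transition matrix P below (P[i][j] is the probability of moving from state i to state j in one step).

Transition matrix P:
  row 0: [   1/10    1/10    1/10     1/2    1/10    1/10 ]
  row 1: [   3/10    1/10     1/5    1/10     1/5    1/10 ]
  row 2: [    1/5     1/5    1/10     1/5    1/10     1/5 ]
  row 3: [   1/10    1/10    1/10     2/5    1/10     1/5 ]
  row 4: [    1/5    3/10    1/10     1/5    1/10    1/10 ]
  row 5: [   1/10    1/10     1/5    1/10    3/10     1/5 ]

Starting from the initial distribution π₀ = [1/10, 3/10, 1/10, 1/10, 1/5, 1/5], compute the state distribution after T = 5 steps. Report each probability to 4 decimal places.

t=0: π = [0.1000, 0.3000, 0.1000, 0.1000, 0.2000, 0.2000]
t=1: π = [0.1900, 0.1500, 0.1500, 0.2000, 0.1700, 0.1400]
t=2: π = [0.1620, 0.1490, 0.1290, 0.2680, 0.1430, 0.1490]
t=3: π = [0.1570, 0.1415, 0.1298, 0.2724, 0.1447, 0.1546]
t=4: π = [0.1558, 0.1419, 0.1296, 0.2720, 0.1451, 0.1557]
t=5: π = [0.1559, 0.1420, 0.1298, 0.2714, 0.1453, 0.1557]

π = [0.1559, 0.1420, 0.1298, 0.2714, 0.1453, 0.1557]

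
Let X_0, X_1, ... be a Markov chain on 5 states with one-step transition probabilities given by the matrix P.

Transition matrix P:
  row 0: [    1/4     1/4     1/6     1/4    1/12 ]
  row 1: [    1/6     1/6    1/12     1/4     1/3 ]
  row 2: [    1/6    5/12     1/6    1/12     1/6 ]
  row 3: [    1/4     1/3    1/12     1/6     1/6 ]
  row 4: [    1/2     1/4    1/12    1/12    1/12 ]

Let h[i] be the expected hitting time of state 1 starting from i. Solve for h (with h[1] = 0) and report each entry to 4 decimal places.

First-step conditioning: h[1] = 0; for i ≠ 1, h[i] = 1 + Σ_k P[i][k]·h[k].
  h[0] = 1 + 1/4·h[0] + 1/6·h[2] + 1/4·h[3] + 1/12·h[4]
  h[2] = 1 + 1/6·h[0] + 1/6·h[2] + 1/12·h[3] + 1/6·h[4]
  h[3] = 1 + 1/4·h[0] + 1/12·h[2] + 1/6·h[3] + 1/6·h[4]
  h[4] = 1 + 1/2·h[0] + 1/12·h[2] + 1/12·h[3] + 1/12·h[4]
Solving the 4×4 linear system over states ≠ 1 gives exactly h = [297/86, 0, 111/38, 2643/817, 5775/1634] (h[1] = 0 is the target).

h = [3.4535, 0.0000, 2.9211, 3.2350, 3.5343]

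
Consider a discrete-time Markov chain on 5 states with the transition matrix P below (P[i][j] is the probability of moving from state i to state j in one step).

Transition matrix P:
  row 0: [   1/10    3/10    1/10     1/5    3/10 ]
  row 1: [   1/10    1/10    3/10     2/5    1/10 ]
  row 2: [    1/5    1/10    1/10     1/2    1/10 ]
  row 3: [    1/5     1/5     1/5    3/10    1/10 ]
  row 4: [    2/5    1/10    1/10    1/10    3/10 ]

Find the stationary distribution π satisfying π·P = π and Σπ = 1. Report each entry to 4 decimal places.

π = [0.1982, 0.1691, 0.1633, 0.2948, 0.1745]

Balance equations π_j = Σ_i π_i·P[i][j]:
  π_0 = 1/10·π_0 + 1/10·π_1 + 1/5·π_2 + 1/5·π_3 + 2/5·π_4
  π_1 = 3/10·π_0 + 1/10·π_1 + 1/10·π_2 + 1/5·π_3 + 1/10·π_4
  π_2 = 1/10·π_0 + 3/10·π_1 + 1/10·π_2 + 1/5·π_3 + 1/10·π_4
  π_3 = 1/5·π_0 + 2/5·π_1 + 1/2·π_2 + 3/10·π_3 + 1/10·π_4
  normalize: π_0 + π_1 + π_2 + π_3 + π_4 = 1
Solving the linear system gives exactly π = [1023/5162, 873/5162, 843/5162, 761/2581, 901/5162].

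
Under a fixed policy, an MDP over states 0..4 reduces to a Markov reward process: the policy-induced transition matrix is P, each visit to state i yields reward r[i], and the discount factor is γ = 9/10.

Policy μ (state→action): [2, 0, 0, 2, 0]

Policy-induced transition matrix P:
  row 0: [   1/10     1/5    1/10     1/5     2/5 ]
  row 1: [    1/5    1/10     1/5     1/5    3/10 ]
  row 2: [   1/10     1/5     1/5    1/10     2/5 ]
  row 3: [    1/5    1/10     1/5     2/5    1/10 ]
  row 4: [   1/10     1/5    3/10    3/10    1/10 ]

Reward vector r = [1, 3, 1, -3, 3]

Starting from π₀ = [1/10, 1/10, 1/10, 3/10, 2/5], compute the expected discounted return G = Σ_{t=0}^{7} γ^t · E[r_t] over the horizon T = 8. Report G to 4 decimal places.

t=0: π = [0.1000, 0.1000, 0.1000, 0.3000, 0.4000], E[r] = 0.8000, γ^t·E[r] = 0.800000, running G = 0.800000
t=1: π = [0.1400, 0.1600, 0.2300, 0.2900, 0.1800], E[r] = 0.5200, γ^t·E[r] = 0.468000, running G = 1.268000
t=2: π = [0.1450, 0.1550, 0.2040, 0.2530, 0.2430], E[r] = 0.7840, γ^t·E[r] = 0.635040, running G = 1.903040
t=3: π = [0.1408, 0.1592, 0.2098, 0.2545, 0.2357], E[r] = 0.7718, γ^t·E[r] = 0.562642, running G = 2.465682
t=4: π = [0.1414, 0.1586, 0.2095, 0.2535, 0.2370], E[r] = 0.7773, γ^t·E[r] = 0.510013, running G = 2.975695
t=5: π = [0.1412, 0.1588, 0.2096, 0.2535, 0.2370], E[r] = 0.7777, γ^t·E[r] = 0.459248, running G = 3.434943
t=6: π = [0.1412, 0.1588, 0.2096, 0.2534, 0.2370], E[r] = 0.7778, γ^t·E[r] = 0.413358, running G = 3.848300
t=7: π = [0.1412, 0.1588, 0.2096, 0.2534, 0.2370], E[r] = 0.7778, γ^t·E[r] = 0.372038, running G = 4.220338

G = 4.2203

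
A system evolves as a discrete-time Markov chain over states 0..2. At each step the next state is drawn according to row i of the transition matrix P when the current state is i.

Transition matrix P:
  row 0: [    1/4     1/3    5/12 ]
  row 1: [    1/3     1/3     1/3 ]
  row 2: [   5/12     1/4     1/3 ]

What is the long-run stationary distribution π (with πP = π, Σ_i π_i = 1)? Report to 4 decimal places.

Balance equations π_j = Σ_i π_i·P[i][j]:
  π_0 = 1/4·π_0 + 1/3·π_1 + 5/12·π_2
  π_1 = 1/3·π_0 + 1/3·π_1 + 1/4·π_2
  normalize: π_0 + π_1 + π_2 = 1
Solving the linear system gives exactly π = [52/155, 47/155, 56/155].

π = [0.3355, 0.3032, 0.3613]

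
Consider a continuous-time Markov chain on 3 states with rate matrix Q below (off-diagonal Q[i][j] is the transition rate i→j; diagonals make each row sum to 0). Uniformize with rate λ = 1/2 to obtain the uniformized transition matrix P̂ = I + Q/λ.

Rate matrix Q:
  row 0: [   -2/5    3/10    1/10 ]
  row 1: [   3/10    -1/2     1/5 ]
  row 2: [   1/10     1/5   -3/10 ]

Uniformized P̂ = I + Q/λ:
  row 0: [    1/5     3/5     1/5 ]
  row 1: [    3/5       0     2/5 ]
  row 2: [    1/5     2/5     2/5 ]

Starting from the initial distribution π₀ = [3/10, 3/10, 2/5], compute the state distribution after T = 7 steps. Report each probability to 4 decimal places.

t=0: π = [0.3000, 0.3000, 0.4000]
t=1: π = [0.3200, 0.3400, 0.3400]
t=2: π = [0.3360, 0.3280, 0.3360]
t=3: π = [0.3312, 0.3360, 0.3328]
t=4: π = [0.3344, 0.3318, 0.3338]
t=5: π = [0.3327, 0.3341, 0.3331]
t=6: π = [0.3337, 0.3329, 0.3335]
t=7: π = [0.3332, 0.3336, 0.3333]

π = [0.3332, 0.3336, 0.3333]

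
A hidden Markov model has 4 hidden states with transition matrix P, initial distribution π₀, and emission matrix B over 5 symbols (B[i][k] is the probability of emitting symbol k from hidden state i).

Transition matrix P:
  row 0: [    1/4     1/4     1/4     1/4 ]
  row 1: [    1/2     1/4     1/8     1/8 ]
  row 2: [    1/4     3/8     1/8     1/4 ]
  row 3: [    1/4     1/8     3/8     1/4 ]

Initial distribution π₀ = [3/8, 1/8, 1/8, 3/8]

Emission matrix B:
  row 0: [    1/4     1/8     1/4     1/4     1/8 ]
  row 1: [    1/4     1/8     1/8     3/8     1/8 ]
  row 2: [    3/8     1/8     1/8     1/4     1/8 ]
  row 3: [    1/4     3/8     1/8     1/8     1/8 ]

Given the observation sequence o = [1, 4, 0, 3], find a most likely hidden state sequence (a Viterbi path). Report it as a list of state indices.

t=0: δ = [4.688e-02, 1.562e-02, 1.562e-02, 1.406e-01]  (obs o_0=1)
t=1: δ = [4.395e-03, 2.197e-03, 6.592e-03, 4.395e-03]  ψ = [3, 3, 3, 3]  (obs o_1=4)
t=2: δ = [4.120e-04, 6.180e-04, 6.180e-04, 4.120e-04]  ψ = [2, 2, 3, 2]  (obs o_2=0)
t=3: δ = [7.725e-05, 8.690e-05, 3.862e-05, 1.931e-05]  ψ = [1, 2, 3, 2]  (obs o_3=3)
backtrack: best end state = 1; path = [3, 3, 2, 1]

path = [3, 3, 2, 1]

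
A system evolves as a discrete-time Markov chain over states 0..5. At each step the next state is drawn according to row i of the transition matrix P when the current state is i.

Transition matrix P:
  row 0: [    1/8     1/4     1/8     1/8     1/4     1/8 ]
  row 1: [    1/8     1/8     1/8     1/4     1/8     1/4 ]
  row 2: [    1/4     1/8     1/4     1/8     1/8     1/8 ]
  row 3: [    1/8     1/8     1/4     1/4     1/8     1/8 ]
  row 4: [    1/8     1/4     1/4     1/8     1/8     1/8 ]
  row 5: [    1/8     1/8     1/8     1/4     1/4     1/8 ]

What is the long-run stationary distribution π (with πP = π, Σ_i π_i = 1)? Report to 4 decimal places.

Balance equations π_j = Σ_i π_i·P[i][j]:
  π_0 = 1/8·π_0 + 1/8·π_1 + 1/4·π_2 + 1/8·π_3 + 1/8·π_4 + 1/8·π_5
  π_1 = 1/4·π_0 + 1/8·π_1 + 1/8·π_2 + 1/8·π_3 + 1/4·π_4 + 1/8·π_5
  π_2 = 1/8·π_0 + 1/8·π_1 + 1/4·π_2 + 1/4·π_3 + 1/4·π_4 + 1/8·π_5
  π_3 = 1/8·π_0 + 1/4·π_1 + 1/8·π_2 + 1/4·π_3 + 1/8·π_4 + 1/4·π_5
  π_4 = 1/4·π_0 + 1/8·π_1 + 1/8·π_2 + 1/8·π_3 + 1/8·π_4 + 1/4·π_5
  normalize: π_0 + π_1 + π_2 + π_3 + π_4 + π_5 = 1
Solving the linear system gives exactly π = [1241/8324, 341/2081, 401/2081, 1557/8324, 1347/8324, 1211/8324].

π = [0.1491, 0.1639, 0.1927, 0.1870, 0.1618, 0.1455]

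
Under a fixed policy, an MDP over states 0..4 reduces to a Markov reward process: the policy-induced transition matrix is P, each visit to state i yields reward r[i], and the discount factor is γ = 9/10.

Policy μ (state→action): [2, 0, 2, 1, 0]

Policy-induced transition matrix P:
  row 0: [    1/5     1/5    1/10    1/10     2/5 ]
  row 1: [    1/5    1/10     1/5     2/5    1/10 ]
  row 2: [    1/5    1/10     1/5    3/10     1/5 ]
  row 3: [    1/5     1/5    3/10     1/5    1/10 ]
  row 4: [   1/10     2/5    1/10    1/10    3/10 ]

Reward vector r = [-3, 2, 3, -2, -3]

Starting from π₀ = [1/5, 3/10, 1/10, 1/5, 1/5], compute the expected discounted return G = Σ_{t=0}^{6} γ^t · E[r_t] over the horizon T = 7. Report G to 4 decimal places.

G = -3.5163

t=0: π = [0.2000, 0.3000, 0.1000, 0.2000, 0.2000], E[r] = -0.7000, γ^t·E[r] = -0.700000, running G = -0.700000
t=1: π = [0.1800, 0.2000, 0.1800, 0.2300, 0.2100], E[r] = -0.6900, γ^t·E[r] = -0.621000, running G = -1.321000
t=2: π = [0.1790, 0.2040, 0.1840, 0.2190, 0.2140], E[r] = -0.6570, γ^t·E[r] = -0.532170, running G = -1.853170
t=3: π = [0.1786, 0.2040, 0.1826, 0.2199, 0.2149], E[r] = -0.6645, γ^t·E[r] = -0.484421, running G = -2.337591
t=4: π = [0.1785, 0.2043, 0.1826, 0.2197, 0.2148], E[r] = -0.6629, γ^t·E[r] = -0.434896, running G = -2.772486
t=5: π = [0.1785, 0.2043, 0.1826, 0.2198, 0.2148], E[r] = -0.6630, γ^t·E[r] = -0.391517, running G = -3.164003
t=6: π = [0.1785, 0.2043, 0.1826, 0.2198, 0.2148], E[r] = -0.6630, γ^t·E[r] = -0.352338, running G = -3.516342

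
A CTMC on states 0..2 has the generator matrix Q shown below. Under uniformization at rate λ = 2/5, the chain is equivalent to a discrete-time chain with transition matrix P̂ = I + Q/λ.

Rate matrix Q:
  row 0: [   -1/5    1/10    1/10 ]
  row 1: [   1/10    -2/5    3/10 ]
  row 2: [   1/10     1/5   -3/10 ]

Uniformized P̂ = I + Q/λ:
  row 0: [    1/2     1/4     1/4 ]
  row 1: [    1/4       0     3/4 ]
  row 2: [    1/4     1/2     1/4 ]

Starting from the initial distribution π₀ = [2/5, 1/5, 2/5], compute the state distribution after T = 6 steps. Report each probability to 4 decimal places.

t=0: π = [0.4000, 0.2000, 0.4000]
t=1: π = [0.3500, 0.3000, 0.3500]
t=2: π = [0.3375, 0.2625, 0.4000]
t=3: π = [0.3344, 0.2844, 0.3813]
t=4: π = [0.3336, 0.2742, 0.3922]
t=5: π = [0.3334, 0.2795, 0.3871]
t=6: π = [0.3333, 0.2769, 0.3897]

π = [0.3333, 0.2769, 0.3897]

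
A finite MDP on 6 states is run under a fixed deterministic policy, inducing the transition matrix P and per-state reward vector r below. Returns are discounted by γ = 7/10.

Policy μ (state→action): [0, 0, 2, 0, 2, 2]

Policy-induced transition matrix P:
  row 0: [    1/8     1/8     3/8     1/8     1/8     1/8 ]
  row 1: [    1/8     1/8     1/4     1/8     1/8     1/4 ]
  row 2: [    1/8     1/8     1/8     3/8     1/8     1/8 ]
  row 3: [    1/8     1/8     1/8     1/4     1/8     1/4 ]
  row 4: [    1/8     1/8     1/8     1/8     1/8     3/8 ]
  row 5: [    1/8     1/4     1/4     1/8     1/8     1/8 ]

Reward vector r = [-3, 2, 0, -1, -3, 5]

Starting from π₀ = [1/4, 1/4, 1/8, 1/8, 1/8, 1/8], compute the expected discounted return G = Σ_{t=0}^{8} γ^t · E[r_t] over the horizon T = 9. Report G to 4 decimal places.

G = 0.6492

t=0: π = [0.2500, 0.2500, 0.1250, 0.1250, 0.1250, 0.1250], E[r] = -0.1250, γ^t·E[r] = -0.125000, running G = -0.125000
t=1: π = [0.1250, 0.1406, 0.2344, 0.1719, 0.1250, 0.2031], E[r] = 0.3750, γ^t·E[r] = 0.262500, running G = 0.137500
t=2: π = [0.1250, 0.1504, 0.1992, 0.2051, 0.1250, 0.1953], E[r] = 0.3223, γ^t·E[r] = 0.157910, running G = 0.295410
t=3: π = [0.1250, 0.1494, 0.1995, 0.2004, 0.1250, 0.2007], E[r] = 0.3518, γ^t·E[r] = 0.120670, running G = 0.416080
t=4: π = [0.1250, 0.1501, 0.2000, 0.1999, 0.1250, 0.2000], E[r] = 0.3502, γ^t·E[r] = 0.084073, running G = 0.500153
t=5: π = [0.1250, 0.1500, 0.2000, 0.2000, 0.1250, 0.2000], E[r] = 0.3500, γ^t·E[r] = 0.058826, running G = 0.558978
t=6: π = [0.1250, 0.1500, 0.2000, 0.2000, 0.1250, 0.2000], E[r] = 0.3500, γ^t·E[r] = 0.041176, running G = 0.600155
t=7: π = [0.1250, 0.1500, 0.2000, 0.2000, 0.1250, 0.2000], E[r] = 0.3500, γ^t·E[r] = 0.028824, running G = 0.628979
t=8: π = [0.1250, 0.1500, 0.2000, 0.2000, 0.1250, 0.2000], E[r] = 0.3500, γ^t·E[r] = 0.020177, running G = 0.649156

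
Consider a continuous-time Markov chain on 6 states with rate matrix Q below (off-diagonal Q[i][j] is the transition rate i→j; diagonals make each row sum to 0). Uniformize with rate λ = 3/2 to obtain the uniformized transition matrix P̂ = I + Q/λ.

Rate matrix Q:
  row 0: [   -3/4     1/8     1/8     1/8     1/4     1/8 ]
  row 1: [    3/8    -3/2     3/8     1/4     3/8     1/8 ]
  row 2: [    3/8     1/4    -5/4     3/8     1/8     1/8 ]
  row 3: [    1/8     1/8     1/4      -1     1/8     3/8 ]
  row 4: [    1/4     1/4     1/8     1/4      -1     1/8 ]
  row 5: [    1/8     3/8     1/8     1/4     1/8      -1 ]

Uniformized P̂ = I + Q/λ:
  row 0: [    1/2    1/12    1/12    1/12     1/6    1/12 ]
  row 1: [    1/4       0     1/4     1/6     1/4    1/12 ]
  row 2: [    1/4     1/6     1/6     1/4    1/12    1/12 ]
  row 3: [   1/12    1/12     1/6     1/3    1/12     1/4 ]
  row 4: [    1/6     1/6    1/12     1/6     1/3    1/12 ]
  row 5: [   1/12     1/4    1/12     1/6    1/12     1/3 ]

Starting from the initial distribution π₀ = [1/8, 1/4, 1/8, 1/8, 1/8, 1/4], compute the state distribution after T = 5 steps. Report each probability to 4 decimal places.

π = [0.2384, 0.1233, 0.1306, 0.1894, 0.1649, 0.1534]

t=0: π = [0.1250, 0.2500, 0.1250, 0.1250, 0.1250, 0.2500]
t=1: π = [0.2083, 0.1250, 0.1458, 0.1875, 0.1667, 0.1667]
t=2: π = [0.2292, 0.1267, 0.1319, 0.1927, 0.1632, 0.1563]
t=3: π = [0.2355, 0.1234, 0.1315, 0.1907, 0.1644, 0.1545]
t=4: π = [0.2377, 0.1235, 0.1308, 0.1898, 0.1646, 0.1537]
t=5: π = [0.2384, 0.1233, 0.1306, 0.1894, 0.1649, 0.1534]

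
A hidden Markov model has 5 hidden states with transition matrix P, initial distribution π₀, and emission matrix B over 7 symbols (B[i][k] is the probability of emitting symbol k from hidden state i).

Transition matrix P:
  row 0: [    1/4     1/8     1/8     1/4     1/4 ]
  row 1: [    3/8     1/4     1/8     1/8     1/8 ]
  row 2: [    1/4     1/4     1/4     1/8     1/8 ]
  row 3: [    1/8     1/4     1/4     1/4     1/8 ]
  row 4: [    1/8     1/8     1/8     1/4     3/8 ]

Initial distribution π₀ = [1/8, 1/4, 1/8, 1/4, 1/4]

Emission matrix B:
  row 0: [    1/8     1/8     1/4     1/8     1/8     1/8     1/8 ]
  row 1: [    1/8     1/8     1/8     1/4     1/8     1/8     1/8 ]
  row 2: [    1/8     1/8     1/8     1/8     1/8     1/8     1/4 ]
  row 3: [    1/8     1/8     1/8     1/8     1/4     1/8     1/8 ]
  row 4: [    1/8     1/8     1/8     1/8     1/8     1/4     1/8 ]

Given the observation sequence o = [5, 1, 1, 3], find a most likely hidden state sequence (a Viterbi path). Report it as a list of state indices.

path = [4, 4, 4, 4]

t=0: δ = [1.562e-02, 3.125e-02, 1.562e-02, 3.125e-02, 6.250e-02]  (obs o_0=5)
t=1: δ = [1.465e-03, 9.766e-04, 9.766e-04, 1.953e-03, 2.930e-03]  ψ = [1, 1, 3, 4, 4]  (obs o_1=1)
t=2: δ = [4.578e-05, 6.104e-05, 6.104e-05, 9.155e-05, 1.373e-04]  ψ = [0, 3, 3, 4, 4]  (obs o_2=1)
t=3: δ = [2.861e-06, 5.722e-06, 2.861e-06, 4.292e-06, 6.437e-06]  ψ = [1, 3, 3, 4, 4]  (obs o_3=3)
backtrack: best end state = 4; path = [4, 4, 4, 4]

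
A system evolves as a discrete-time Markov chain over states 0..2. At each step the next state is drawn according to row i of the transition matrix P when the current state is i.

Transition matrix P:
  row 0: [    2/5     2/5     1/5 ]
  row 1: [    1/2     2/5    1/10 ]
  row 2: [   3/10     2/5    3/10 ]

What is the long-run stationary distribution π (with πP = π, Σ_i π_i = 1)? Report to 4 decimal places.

π = [0.4222, 0.4000, 0.1778]

Balance equations π_j = Σ_i π_i·P[i][j]:
  π_0 = 2/5·π_0 + 1/2·π_1 + 3/10·π_2
  π_1 = 2/5·π_0 + 2/5·π_1 + 2/5·π_2
  normalize: π_0 + π_1 + π_2 = 1
Solving the linear system gives exactly π = [19/45, 2/5, 8/45].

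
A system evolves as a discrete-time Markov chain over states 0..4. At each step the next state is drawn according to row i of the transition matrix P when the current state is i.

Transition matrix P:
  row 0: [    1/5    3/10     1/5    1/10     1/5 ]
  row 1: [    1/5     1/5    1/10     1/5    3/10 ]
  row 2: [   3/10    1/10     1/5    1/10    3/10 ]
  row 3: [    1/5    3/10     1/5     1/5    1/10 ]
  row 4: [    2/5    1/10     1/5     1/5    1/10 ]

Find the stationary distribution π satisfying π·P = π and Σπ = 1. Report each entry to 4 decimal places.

π = [0.2585, 0.2033, 0.1797, 0.1562, 0.2024]

Balance equations π_j = Σ_i π_i·P[i][j]:
  π_0 = 1/5·π_0 + 1/5·π_1 + 3/10·π_2 + 1/5·π_3 + 2/5·π_4
  π_1 = 3/10·π_0 + 1/5·π_1 + 1/10·π_2 + 3/10·π_3 + 1/10·π_4
  π_2 = 1/5·π_0 + 1/10·π_1 + 1/5·π_2 + 1/5·π_3 + 1/5·π_4
  π_3 = 1/10·π_0 + 1/5·π_1 + 1/10·π_2 + 1/5·π_3 + 1/5·π_4
  normalize: π_0 + π_1 + π_2 + π_3 + π_4 = 1
Solving the linear system gives exactly π = [1414/5471, 1112/5471, 983/5471, 1709/10942, 2215/10942].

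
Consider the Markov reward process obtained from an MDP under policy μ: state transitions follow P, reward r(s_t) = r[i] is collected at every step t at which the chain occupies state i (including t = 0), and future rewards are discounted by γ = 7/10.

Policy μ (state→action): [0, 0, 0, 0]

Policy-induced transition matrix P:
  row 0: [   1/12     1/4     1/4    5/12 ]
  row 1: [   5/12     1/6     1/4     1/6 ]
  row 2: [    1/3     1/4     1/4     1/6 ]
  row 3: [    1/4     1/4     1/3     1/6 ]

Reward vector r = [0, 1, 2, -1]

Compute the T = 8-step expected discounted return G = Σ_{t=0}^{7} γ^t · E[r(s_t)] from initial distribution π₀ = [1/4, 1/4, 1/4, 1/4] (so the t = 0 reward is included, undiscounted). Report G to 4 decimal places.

t=0: π = [0.2500, 0.2500, 0.2500, 0.2500], E[r] = 0.5000, γ^t·E[r] = 0.500000, running G = 0.500000
t=1: π = [0.2708, 0.2292, 0.2708, 0.2292], E[r] = 0.5417, γ^t·E[r] = 0.379167, running G = 0.879167
t=2: π = [0.2656, 0.2309, 0.2691, 0.2344], E[r] = 0.5347, γ^t·E[r] = 0.262014, running G = 1.141181
t=3: π = [0.2666, 0.2308, 0.2695, 0.2331], E[r] = 0.5367, γ^t·E[r] = 0.184104, running G = 1.325285
t=4: π = [0.2665, 0.2308, 0.2694, 0.2333], E[r] = 0.5363, γ^t·E[r] = 0.128763, running G = 1.454048
t=5: π = [0.2665, 0.2308, 0.2694, 0.2333], E[r] = 0.5364, γ^t·E[r] = 0.090148, running G = 1.544196
t=6: π = [0.2665, 0.2308, 0.2694, 0.2333], E[r] = 0.5364, γ^t·E[r] = 0.063102, running G = 1.607298
t=7: π = [0.2665, 0.2308, 0.2694, 0.2333], E[r] = 0.5364, γ^t·E[r] = 0.044172, running G = 1.651469

G = 1.6515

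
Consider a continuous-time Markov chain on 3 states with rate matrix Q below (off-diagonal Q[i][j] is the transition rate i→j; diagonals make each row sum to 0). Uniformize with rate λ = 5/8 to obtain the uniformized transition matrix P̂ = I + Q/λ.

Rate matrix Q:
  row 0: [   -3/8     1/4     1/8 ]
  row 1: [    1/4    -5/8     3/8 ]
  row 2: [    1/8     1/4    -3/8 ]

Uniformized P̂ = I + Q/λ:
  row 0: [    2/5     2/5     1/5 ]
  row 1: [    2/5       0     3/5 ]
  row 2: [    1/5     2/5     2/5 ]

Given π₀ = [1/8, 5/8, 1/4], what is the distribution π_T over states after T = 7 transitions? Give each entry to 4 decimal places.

π = [0.3216, 0.2852, 0.3932]

t=0: π = [0.1250, 0.6250, 0.2500]
t=1: π = [0.3500, 0.1500, 0.5000]
t=2: π = [0.3000, 0.3400, 0.3600]
t=3: π = [0.3280, 0.2640, 0.4080]
t=4: π = [0.3184, 0.2944, 0.3872]
t=5: π = [0.3226, 0.2822, 0.3952]
t=6: π = [0.3210, 0.2871, 0.3919]
t=7: π = [0.3216, 0.2852, 0.3932]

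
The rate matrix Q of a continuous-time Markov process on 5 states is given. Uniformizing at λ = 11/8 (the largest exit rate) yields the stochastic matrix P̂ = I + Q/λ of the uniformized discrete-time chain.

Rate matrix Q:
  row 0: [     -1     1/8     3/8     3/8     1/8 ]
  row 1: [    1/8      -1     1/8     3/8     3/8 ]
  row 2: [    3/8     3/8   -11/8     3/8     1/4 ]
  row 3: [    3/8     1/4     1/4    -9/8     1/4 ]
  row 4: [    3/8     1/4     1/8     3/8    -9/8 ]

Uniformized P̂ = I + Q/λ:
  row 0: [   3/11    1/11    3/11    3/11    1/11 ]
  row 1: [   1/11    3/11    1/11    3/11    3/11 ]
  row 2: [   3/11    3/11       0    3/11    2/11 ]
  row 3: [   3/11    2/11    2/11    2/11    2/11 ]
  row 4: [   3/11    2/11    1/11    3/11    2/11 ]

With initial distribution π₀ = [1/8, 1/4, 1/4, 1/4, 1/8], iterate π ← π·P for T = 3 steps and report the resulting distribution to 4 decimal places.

π = [0.2380, 0.1911, 0.1429, 0.2500, 0.1780]

t=0: π = [0.1250, 0.2500, 0.2500, 0.2500, 0.1250]
t=1: π = [0.2273, 0.2159, 0.1136, 0.2500, 0.1932]
t=2: π = [0.2335, 0.1911, 0.1446, 0.2500, 0.1808]
t=3: π = [0.2380, 0.1911, 0.1429, 0.2500, 0.1780]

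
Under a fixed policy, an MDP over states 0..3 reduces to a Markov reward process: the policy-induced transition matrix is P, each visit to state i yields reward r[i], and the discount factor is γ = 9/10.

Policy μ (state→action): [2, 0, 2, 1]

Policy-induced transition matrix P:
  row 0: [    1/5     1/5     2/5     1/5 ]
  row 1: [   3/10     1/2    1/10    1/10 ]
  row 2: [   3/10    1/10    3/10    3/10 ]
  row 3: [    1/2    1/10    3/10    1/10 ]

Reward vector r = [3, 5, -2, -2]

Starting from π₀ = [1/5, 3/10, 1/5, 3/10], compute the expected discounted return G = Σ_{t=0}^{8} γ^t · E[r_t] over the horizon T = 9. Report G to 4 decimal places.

G = 6.8839

t=0: π = [0.2000, 0.3000, 0.2000, 0.3000], E[r] = 1.1000, γ^t·E[r] = 1.100000, running G = 1.100000
t=1: π = [0.3400, 0.2400, 0.2600, 0.1600], E[r] = 1.3800, γ^t·E[r] = 1.242000, running G = 2.342000
t=2: π = [0.2980, 0.2300, 0.2860, 0.1860], E[r] = 1.1000, γ^t·E[r] = 0.891000, running G = 3.233000
t=3: π = [0.3074, 0.2218, 0.2838, 0.1870], E[r] = 1.0896, γ^t·E[r] = 0.794318, running G = 4.027318
t=4: π = [0.3067, 0.2195, 0.2864, 0.1875], E[r] = 1.0695, γ^t·E[r] = 0.701712, running G = 4.729030
t=5: π = [0.3068, 0.2185, 0.2868, 0.1879], E[r] = 1.0633, γ^t·E[r] = 0.627880, running G = 5.356910
t=6: π = [0.3069, 0.2181, 0.2870, 0.1880], E[r] = 1.0610, γ^t·E[r] = 0.563842, running G = 5.920753
t=7: π = [0.3069, 0.2179, 0.2871, 0.1881], E[r] = 1.0600, γ^t·E[r] = 0.506993, running G = 6.427746
t=8: π = [0.3069, 0.2179, 0.2871, 0.1881], E[r] = 1.0596, γ^t·E[r] = 0.456139, running G = 6.883885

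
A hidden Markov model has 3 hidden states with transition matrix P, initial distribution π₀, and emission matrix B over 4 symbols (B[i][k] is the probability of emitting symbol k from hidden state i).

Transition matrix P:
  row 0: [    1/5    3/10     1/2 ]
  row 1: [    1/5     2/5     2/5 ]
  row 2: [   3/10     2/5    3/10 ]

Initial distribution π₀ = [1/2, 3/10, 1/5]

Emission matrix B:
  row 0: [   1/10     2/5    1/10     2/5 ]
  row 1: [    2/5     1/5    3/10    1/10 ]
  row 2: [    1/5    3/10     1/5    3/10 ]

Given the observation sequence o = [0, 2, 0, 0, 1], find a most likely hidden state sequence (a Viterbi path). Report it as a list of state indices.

path = [1, 1, 1, 1, 2]

t=0: δ = [5.000e-02, 1.200e-01, 4.000e-02]  (obs o_0=0)
t=1: δ = [2.400e-03, 1.440e-02, 9.600e-03]  ψ = [1, 1, 1]  (obs o_1=2)
t=2: δ = [2.880e-04, 2.304e-03, 1.152e-03]  ψ = [1, 1, 1]  (obs o_2=0)
t=3: δ = [4.608e-05, 3.686e-04, 1.843e-04]  ψ = [1, 1, 1]  (obs o_3=0)
t=4: δ = [2.949e-05, 2.949e-05, 4.424e-05]  ψ = [1, 1, 1]  (obs o_4=1)
backtrack: best end state = 2; path = [1, 1, 1, 1, 2]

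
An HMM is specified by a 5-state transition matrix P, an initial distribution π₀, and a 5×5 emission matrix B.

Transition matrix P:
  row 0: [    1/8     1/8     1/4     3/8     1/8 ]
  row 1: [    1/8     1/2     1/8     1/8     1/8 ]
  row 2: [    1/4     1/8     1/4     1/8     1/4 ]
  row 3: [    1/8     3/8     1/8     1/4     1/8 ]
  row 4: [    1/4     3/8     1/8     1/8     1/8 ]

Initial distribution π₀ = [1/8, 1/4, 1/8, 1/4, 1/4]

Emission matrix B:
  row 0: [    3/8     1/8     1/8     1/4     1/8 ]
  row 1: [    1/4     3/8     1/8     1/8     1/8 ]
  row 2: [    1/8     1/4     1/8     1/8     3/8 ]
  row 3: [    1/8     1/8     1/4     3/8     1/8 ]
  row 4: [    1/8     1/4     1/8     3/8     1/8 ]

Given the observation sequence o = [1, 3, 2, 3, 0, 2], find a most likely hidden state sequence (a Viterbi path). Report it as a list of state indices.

path = [4, 0, 3, 3, 1, 1]

t=0: δ = [1.562e-02, 9.375e-02, 3.125e-02, 3.125e-02, 6.250e-02]  (obs o_0=1)
t=1: δ = [3.906e-03, 5.859e-03, 1.465e-03, 4.395e-03, 4.395e-03]  ψ = [4, 1, 1, 1, 1]  (obs o_1=3)
t=2: δ = [1.373e-04, 3.662e-04, 1.221e-04, 3.662e-04, 9.155e-05]  ψ = [4, 1, 0, 0, 1]  (obs o_2=2)
t=3: δ = [1.144e-05, 2.289e-05, 5.722e-06, 3.433e-05, 1.717e-05]  ψ = [1, 1, 1, 3, 1]  (obs o_3=3)
t=4: δ = [1.609e-06, 3.219e-06, 5.364e-07, 1.073e-06, 5.364e-07]  ψ = [3, 3, 3, 3, 3]  (obs o_4=0)
t=5: δ = [5.029e-08, 2.012e-07, 5.029e-08, 1.509e-07, 5.029e-08]  ψ = [1, 1, 0, 0, 1]  (obs o_5=2)
backtrack: best end state = 1; path = [4, 0, 3, 3, 1, 1]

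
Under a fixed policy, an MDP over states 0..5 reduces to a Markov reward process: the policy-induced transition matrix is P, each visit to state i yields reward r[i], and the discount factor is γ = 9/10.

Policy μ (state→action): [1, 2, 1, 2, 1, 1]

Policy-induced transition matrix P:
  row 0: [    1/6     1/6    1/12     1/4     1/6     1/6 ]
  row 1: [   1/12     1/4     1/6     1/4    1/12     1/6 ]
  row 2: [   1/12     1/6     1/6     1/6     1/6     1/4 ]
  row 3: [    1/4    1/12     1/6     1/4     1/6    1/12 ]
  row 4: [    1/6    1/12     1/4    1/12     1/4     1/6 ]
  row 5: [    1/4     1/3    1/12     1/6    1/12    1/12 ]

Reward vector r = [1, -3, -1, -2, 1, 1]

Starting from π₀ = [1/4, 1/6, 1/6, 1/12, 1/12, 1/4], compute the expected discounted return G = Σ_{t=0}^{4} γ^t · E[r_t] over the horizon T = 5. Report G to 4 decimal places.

t=0: π = [0.2500, 0.1667, 0.1667, 0.0833, 0.0833, 0.2500], E[r] = -0.2500, γ^t·E[r] = -0.250000, running G = -0.250000
t=1: π = [0.1667, 0.2083, 0.1319, 0.2014, 0.1389, 0.1528], E[r] = -0.7014, γ^t·E[r] = -0.631250, running G = -0.881250
t=2: π = [0.1678, 0.1811, 0.1516, 0.2031, 0.1481, 0.1481], E[r] = -0.6372, γ^t·E[r] = -0.516094, running G = -1.397344
t=3: π = [0.1682, 0.1772, 0.1527, 0.2003, 0.1516, 0.1500], E[r] = -0.6151, γ^t·E[r] = -0.448383, running G = -1.845727
t=4: π = [0.1684, 0.1771, 0.1528, 0.1995, 0.1520, 0.1502], E[r] = -0.6125, γ^t·E[r] = -0.401886, running G = -2.247613

G = -2.2476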